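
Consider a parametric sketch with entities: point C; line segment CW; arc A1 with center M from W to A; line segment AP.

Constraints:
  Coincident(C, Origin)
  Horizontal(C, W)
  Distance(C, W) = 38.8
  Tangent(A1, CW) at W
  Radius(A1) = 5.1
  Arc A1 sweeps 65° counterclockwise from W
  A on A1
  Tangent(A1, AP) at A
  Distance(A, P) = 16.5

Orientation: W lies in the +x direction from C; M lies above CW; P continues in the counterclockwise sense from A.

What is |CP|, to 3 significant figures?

53.5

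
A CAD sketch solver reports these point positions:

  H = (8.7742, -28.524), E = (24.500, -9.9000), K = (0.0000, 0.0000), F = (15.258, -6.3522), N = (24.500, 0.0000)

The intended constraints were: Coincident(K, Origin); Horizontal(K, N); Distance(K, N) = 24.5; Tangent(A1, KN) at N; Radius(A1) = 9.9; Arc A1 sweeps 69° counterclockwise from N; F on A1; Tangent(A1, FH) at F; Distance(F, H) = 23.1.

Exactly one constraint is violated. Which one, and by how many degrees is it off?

Tangent(A1, FH) at F — off by 4.70°.

K = (0.00, 0.00) ✓; K.y = 0.00, N.y = 0.00 ✓; |KN| = 24.50 ✓; ∠(EN, NK) = 90.00° ✓; |EN| = 9.900 ✓; bearing(E→F) − bearing(E→N) = 69.00° ✓; |EF| = 9.900 ✓; ∠(EF, FH) = 85.30° ✗; |FH| = 23.10 ✓.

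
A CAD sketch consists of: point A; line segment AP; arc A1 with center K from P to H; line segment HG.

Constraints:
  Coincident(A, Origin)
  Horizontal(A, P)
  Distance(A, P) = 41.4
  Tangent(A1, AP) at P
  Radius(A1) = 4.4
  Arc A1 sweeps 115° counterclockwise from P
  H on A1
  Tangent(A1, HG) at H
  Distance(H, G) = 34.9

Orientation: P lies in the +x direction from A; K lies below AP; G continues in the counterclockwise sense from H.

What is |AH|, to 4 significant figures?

37.93

A is at the origin; AP is horizontal with |AP| = 41.4 and P on the +x side, so P = (41.40, 0.000). The tangent condition forces KP to be normal to AP, so K = P + (0, -4.4) = (41.40, -4.400). On A1, P sits at bearing 90° from K; a 115° counterclockwise sweep puts H at bearing 205°, so H = K + 4.4·(cos 205°, sin 205°) = (37.41, -6.260). Then |AH| = |H − A| = 37.93.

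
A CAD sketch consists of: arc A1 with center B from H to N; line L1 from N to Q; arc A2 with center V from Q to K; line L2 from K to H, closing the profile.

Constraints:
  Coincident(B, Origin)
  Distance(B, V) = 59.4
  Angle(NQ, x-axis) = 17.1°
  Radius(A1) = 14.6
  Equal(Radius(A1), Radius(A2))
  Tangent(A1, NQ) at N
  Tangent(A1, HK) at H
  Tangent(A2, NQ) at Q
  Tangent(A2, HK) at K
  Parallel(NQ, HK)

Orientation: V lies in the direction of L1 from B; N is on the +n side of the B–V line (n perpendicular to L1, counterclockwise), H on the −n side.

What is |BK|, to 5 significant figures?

61.168

Tangency of A1 to both parallel lines with radius 14.6 puts N and H at B ± 14.6·n: N = (-4.2930, 13.955), H = (4.2930, -13.955). Equal radii place Q and K the same way about V: Q = V + 14.6·n = (52.481, 31.421), K = V − 14.6·n = (61.067, 3.5114). Then |BK| = |K − B| = 61.168.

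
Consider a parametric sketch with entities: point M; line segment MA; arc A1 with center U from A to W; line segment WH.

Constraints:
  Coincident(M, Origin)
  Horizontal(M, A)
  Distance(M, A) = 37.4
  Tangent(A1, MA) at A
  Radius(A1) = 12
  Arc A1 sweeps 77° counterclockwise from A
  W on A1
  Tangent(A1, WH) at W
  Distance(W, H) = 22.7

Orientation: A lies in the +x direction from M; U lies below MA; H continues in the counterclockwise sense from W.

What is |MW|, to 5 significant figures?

27.338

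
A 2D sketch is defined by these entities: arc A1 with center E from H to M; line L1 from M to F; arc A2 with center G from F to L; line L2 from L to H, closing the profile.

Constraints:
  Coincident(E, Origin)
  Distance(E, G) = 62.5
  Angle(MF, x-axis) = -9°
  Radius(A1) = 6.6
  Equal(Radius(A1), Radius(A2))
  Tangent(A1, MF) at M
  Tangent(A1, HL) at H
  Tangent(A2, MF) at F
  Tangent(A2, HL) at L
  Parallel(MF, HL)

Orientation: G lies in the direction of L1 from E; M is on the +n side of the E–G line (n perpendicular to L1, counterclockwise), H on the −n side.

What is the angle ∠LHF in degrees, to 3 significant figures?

11.9°

Tangency of A1 to both parallel lines with radius 6.6 puts M and H at E ± 6.6·n: M = (1.03, 6.52), H = (-1.03, -6.52). Equal radii place F and L the same way about G: F = G + 6.6·n = (62.8, -3.26), L = G − 6.6·n = (60.7, -16.3). Then cos ∠LHF = HL·HF / (|HL||HF|), giving 11.9°.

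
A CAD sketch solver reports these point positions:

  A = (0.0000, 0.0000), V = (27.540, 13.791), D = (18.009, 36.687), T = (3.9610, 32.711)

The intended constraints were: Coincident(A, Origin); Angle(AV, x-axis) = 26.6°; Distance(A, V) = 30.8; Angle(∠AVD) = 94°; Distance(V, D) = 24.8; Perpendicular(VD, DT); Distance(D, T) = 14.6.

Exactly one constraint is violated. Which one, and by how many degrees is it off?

Perpendicular(VD, DT) — off by 6.80°.

A = (0.00, 0.00) ✓; AV at 26.60° ✓; |AV| = 30.80 ✓; ∠AVD = 94.00° ✓; |VD| = 24.80 ✓; ∠(VD, DT) = 83.20° ✗; |DT| = 14.60 ✓.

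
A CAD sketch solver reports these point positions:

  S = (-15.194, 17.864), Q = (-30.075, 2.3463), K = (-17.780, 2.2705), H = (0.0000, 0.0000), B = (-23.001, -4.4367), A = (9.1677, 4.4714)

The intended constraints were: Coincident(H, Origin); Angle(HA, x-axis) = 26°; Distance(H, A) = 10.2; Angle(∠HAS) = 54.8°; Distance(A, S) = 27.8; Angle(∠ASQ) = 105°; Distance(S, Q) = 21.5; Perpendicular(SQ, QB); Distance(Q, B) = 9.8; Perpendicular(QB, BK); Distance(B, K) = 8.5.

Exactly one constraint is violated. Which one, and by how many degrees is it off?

Perpendicular(QB, BK) — off by 5.90°.

H = (0.00, 0.00) ✓; HA at 26.00° ✓; |HA| = 10.20 ✓; ∠HAS = 54.80° ✓; |AS| = 27.80 ✓; ∠ASQ = 105.0° ✓; |SQ| = 21.50 ✓; ∠(SQ, QB) = 90.00° ✓; |QB| = 9.801 ✓; ∠(QB, BK) = 95.90° ✗; |BK| = 8.500 ✓.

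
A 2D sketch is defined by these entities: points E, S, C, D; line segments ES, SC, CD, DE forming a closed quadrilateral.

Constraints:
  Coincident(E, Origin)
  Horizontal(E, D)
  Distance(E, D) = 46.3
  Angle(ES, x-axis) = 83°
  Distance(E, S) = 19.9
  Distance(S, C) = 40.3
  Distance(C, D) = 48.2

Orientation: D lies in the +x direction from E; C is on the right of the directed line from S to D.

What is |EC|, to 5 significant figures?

20.724

E is at the origin; ED is horizontal with |ED| = 46.3 and D in +x, so D = (46.3, 0). ES runs at 83.0° with |ES| = 19.9, so S = (2.4252, 19.752). C is determined by |SC| = 40.3 and |CD| = 48.2 together: it lies at the intersection of circle(S, 40.3) and circle(D, 48.2). With |SD| = 48.116, the foot of the radical line on SD is 16.793 from S and the perpendicular offset is √(40.3² − 16.793²) = 36.635. Taking the right-of-SD solution: C = (2.6990, -20.547).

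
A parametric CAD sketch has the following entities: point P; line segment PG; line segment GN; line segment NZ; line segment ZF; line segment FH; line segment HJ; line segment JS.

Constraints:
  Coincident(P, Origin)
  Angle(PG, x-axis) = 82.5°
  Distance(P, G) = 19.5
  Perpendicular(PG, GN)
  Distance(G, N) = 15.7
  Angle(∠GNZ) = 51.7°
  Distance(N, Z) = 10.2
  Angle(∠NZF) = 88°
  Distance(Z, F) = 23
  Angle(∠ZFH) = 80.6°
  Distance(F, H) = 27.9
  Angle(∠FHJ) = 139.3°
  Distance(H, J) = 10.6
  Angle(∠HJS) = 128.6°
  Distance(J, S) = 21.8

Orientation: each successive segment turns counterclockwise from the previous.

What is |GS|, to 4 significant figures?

37.99

P is at the origin; PG runs at 82.5° with length 19.5, so G = (2.545, 19.33). PG is perpendicular to GN, so GN runs at 172.5°; with |GN| = 15.7, N = (-13.02, 21.38). ∠GNZ = 51.7° gives NZ at -59.20° from the x-axis; with |NZ| = 10.2, Z = (-7.798, 12.62). ∠NZF = 88.0° gives ZF at 32.80° from the x-axis; with |ZF| = 23.0, F = (11.54, 25.08). ∠ZFH = 80.6° gives FH at 132.2° from the x-axis; with |FH| = 27.9, H = (-7.206, 45.75). ∠FHJ = 139.3° gives HJ at 172.9° from the x-axis; with |HJ| = 10.6, J = (-17.72, 47.06). ∠HJS = 128.6° gives JS at -135.7° from the x-axis; with |JS| = 21.8, S = (-33.33, 31.83). Then |GS| = |S − G| = 37.99.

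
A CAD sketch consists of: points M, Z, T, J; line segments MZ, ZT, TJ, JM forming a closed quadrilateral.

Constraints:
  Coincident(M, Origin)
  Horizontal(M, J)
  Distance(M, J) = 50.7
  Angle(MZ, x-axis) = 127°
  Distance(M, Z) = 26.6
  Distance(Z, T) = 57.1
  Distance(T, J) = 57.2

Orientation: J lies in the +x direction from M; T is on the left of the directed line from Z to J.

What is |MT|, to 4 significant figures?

61.99

M is at the origin; MJ is horizontal with |MJ| = 50.7 and J in +x, so J = (50.7, 0). MZ runs at 127.0° with |MZ| = 26.6, so Z = (-16.01, 21.24). T is determined by |ZT| = 57.1 and |TJ| = 57.2 together: it lies at the intersection of circle(Z, 57.1) and circle(J, 57.2). With |ZJ| = 70.01, the foot of the radical line on ZJ is 34.92 from Z and the perpendicular offset is √(57.1² − 34.92²) = 45.18. Taking the left-of-ZJ solution: T = (30.98, 53.69).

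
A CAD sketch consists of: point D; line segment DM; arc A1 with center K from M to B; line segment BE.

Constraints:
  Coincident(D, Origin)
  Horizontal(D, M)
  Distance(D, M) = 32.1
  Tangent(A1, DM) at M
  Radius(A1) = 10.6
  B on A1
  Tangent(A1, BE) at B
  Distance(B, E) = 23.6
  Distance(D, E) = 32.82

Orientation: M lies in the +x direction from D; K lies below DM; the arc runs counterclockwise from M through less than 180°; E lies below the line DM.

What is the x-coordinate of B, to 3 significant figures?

22.1

D is at the origin; DM is horizontal with |DM| = 32.1 and M on the +x side, so M = (32.1, 0.00). The tangent condition forces KM to be normal to DM, so K = M + (0, -10.6) = (32.1, -10.6). Since KB ⟂ BE (tangency), |KE| = √(10.6² + 23.6²) = 25.9 regardless of where B sits on A1. So E lies on both circle(D, 32.82) and circle(K, 25.9); the below-DM intersection is E = (14.4, -29.5). B is the foot of the tangent from E: B = (22.1, -7.16).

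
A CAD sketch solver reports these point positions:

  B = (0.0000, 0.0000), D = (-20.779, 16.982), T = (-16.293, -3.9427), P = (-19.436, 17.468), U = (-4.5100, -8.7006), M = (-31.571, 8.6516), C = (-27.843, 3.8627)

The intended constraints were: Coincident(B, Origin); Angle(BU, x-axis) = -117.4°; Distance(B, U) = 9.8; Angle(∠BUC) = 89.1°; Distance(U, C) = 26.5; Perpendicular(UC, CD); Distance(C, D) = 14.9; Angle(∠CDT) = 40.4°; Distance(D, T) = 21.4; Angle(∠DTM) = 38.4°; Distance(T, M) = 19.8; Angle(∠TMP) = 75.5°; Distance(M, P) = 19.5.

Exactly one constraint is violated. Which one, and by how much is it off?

Distance(M, P) = 19.5 — off by 4.50.

B = (0.00, 0.00) ✓; BU at -117.4° ✓; |BU| = 9.800 ✓; ∠BUC = 89.10° ✓; |UC| = 26.50 ✓; ∠(UC, CD) = 90.00° ✓; |CD| = 14.90 ✓; ∠CDT = 40.40° ✓; |DT| = 21.40 ✓; ∠DTM = 38.40° ✓; |TM| = 19.80 ✓; ∠TMP = 75.50° ✓; |MP| = 15.00 ✗.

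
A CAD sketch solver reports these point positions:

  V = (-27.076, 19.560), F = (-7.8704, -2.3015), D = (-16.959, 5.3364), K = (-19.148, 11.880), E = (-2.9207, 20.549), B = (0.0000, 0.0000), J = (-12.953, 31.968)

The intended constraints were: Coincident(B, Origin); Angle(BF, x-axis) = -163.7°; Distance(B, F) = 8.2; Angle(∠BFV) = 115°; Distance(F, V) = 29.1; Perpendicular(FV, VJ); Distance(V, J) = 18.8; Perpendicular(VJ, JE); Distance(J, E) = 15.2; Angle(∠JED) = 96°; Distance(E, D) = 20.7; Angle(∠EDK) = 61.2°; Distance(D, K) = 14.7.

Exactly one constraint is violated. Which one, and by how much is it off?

Distance(D, K) = 14.7 — off by 7.80.

B = (0.00, 0.00) ✓; BF at -163.7° ✓; |BF| = 8.200 ✓; ∠BFV = 115.0° ✓; |FV| = 29.10 ✓; ∠(FV, VJ) = 90.00° ✓; |VJ| = 18.80 ✓; ∠(VJ, JE) = 90.00° ✓; |JE| = 15.20 ✓; ∠JED = 96.00° ✓; |ED| = 20.70 ✓; ∠EDK = 61.20° ✓; |DK| = 6.900 ✗.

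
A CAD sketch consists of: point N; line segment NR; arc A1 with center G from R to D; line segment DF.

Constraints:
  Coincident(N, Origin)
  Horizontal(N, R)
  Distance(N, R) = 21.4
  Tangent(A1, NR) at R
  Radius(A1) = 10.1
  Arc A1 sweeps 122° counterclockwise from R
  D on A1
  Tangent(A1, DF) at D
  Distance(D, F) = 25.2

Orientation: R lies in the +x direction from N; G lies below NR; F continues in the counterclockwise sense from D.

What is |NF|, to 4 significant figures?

45.19

N is at the origin; N and R share the same y with |NR| = 21.4 and R on the +x side, so R = (21.40, 0.000). Since A1 is tangent to NR there, GR ⟂ NR, so G = R + (0, -10.1) = (21.40, -10.10). On A1, R sits at bearing 90° from G; a 122° counterclockwise sweep puts D at bearing 212°, so D = G + 10.1·(cos 212°, sin 212°) = (12.83, -15.45). A1 meets DF tangentially, so GD is at right angles to DF, so DF runs along (−sin 212°, cos 212°); with |DF| = 25.2, F = (26.19, -36.82). Then |NF| = |F − N| = 45.19.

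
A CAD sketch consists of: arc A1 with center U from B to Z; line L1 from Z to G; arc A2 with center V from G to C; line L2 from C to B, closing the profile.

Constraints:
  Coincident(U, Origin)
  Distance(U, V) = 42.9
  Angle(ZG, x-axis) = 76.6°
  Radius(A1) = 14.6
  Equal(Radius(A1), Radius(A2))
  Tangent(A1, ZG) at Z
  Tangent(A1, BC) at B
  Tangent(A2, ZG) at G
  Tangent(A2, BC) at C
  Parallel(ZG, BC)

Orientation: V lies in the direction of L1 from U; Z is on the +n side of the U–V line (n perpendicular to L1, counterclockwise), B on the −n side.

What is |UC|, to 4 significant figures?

45.32

Tangency of A1 to both parallel lines with radius 14.6 puts Z and B at U ± 14.6·n: Z = (-14.20, 3.384), B = (14.20, -3.384). Equal radii place G and C the same way about V: G = V + 14.6·n = (-4.261, 45.12), C = V − 14.6·n = (24.14, 38.35). Then |UC| = |C − U| = 45.32.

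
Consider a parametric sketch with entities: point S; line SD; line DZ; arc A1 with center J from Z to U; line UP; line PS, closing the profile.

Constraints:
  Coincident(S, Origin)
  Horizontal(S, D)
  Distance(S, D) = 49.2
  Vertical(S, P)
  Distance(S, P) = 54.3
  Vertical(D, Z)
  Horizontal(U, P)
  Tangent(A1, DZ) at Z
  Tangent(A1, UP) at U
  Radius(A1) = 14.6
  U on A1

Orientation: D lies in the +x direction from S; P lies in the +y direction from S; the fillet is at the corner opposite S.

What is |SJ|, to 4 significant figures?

52.66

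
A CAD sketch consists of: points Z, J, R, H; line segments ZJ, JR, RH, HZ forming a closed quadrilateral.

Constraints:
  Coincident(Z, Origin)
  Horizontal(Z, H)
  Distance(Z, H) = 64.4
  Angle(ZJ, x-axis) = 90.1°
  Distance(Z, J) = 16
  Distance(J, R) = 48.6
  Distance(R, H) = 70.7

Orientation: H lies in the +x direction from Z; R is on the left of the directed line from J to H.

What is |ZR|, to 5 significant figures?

62.970

Checks: |JR| = 48.60 ✓; |RH| = 70.70 ✓.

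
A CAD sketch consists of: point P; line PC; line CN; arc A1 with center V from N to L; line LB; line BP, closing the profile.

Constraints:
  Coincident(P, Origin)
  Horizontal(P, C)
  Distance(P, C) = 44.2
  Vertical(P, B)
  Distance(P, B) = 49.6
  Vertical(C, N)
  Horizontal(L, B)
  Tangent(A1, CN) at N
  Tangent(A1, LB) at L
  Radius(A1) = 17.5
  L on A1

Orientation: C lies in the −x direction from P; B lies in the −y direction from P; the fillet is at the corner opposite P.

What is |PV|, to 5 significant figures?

41.753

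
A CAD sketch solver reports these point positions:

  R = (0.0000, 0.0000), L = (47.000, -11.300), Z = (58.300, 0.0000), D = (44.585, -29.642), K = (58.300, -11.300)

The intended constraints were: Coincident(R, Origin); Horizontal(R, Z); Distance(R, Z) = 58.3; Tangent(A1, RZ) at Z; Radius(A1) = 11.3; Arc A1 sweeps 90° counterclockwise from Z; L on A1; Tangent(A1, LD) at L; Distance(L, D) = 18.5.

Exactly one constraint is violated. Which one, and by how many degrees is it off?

Tangent(A1, LD) at L — off by 7.50°.

R = (0.00, 0.00) ✓; R.y = 0.00, Z.y = 0.00 ✓; |RZ| = 58.30 ✓; ∠(KZ, ZR) = 90.00° ✓; |KZ| = 11.30 ✓; bearing(K→L) − bearing(K→Z) = 90.00° ✓; |KL| = 11.30 ✓; ∠(KL, LD) = 97.50° ✗; |LD| = 18.50 ✓.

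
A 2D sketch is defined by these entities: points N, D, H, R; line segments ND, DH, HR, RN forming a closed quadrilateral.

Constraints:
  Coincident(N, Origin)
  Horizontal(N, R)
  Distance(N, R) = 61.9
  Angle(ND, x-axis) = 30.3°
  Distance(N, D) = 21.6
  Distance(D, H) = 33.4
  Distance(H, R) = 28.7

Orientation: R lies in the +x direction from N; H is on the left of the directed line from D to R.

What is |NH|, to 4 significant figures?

54.96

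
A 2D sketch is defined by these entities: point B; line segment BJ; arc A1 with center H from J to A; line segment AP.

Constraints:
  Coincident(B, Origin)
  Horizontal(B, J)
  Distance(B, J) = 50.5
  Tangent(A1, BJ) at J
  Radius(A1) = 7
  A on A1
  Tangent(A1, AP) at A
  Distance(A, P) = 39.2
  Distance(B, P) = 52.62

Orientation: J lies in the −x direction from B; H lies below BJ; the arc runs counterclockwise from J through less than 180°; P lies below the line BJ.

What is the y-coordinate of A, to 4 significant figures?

-11.35

B is at the origin; BJ is horizontal with |BJ| = 50.5 and J on the −x side, so J = (-50.50, 0.000). Tangency of A1 to BJ means the radius HJ is perpendicular to BJ, so H = J + (0, -7) = (-50.50, -7.000). Since HA ⟂ AP (tangency), |HP| = √(7.0² + 39.2²) = 39.82 regardless of where A sits on A1. So P lies on both circle(B, 52.62) and circle(H, 39.82); the below-BJ intersection is P = (-31.62, -42.06). A is the foot of the tangent from P: A = (-55.98, -11.35).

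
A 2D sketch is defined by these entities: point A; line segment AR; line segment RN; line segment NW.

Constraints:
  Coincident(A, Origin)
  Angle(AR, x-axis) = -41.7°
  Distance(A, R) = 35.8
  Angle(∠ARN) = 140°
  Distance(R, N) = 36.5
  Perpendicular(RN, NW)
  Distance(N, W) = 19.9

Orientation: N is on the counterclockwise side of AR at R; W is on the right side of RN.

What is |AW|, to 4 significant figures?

76.99

A is at the origin; AR runs at -41.7° with length 35.8, so R = 35.8·(cos -41.7°, sin -41.7°) = (26.73, -23.82). ∠ARN = 140.0°, so RN runs at -41.7° + (180° − 140.0°) = -1.700° from the x-axis; with |RN| = 36.5, N = R + 36.5·(cos -1.700°, sin -1.700°) = (63.21, -24.90). The perpendicularity gives NW at right angles to RN; with |NW| = 19.9 on the right of RN, W = N + 19.9·(-0.02967, -0.9996) = (62.62, -44.79). Then |AW| = |W − A| = 76.99.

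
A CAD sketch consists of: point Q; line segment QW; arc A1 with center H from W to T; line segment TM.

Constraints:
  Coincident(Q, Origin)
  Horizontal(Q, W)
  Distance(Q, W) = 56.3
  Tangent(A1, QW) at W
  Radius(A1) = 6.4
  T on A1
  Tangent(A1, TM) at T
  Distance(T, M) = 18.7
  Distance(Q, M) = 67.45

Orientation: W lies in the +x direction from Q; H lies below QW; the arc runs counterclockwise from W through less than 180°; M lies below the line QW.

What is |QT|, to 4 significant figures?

52.24

Checks: ∠(HW, WQ) = 90.00° ✓; |HT| = 6.400 ✓; ∠(HT, TM) = 90.00° ✓; |TM| = 18.70 ✓; |QM| = 67.45 ✓.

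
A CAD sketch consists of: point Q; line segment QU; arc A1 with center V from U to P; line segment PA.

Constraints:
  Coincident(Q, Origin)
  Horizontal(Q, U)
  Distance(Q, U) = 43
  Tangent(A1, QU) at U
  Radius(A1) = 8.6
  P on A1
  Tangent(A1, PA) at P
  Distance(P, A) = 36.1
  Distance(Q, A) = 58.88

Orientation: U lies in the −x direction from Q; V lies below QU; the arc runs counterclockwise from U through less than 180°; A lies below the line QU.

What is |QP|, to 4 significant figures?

52.33

Q is at the origin; QU is horizontal with |QU| = 43.0 and U on the −x side, so U = (-43.00, 0.000). The tangent condition forces VU to be normal to QU, so V = U + (0, -8.6) = (-43.00, -8.600). Since VP ⟂ PA (tangency), |VA| = √(8.6² + 36.1²) = 37.11 regardless of where P sits on A1. So A lies on both circle(Q, 58.88) and circle(V, 37.11); the below-QU intersection is A = (-37.60, -45.31). P is the foot of the tangent from A: P = (-50.99, -11.79).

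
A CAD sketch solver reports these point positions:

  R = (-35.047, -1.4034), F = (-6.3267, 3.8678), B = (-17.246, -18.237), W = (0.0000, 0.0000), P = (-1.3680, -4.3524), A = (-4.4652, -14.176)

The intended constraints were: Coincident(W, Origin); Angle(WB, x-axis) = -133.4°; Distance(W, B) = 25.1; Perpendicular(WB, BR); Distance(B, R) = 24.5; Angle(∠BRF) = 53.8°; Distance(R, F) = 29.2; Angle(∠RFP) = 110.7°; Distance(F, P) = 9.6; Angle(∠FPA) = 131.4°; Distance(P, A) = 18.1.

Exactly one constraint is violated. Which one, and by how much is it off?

Distance(P, A) = 18.1 — off by 7.80.

W = (0.00, 0.00) ✓; WB at -133.4° ✓; |WB| = 25.10 ✓; ∠(WB, BR) = 90.00° ✓; |BR| = 24.50 ✓; ∠BRF = 53.80° ✓; |RF| = 29.20 ✓; ∠RFP = 110.7° ✓; |FP| = 9.600 ✓; ∠FPA = 131.4° ✓; |PA| = 10.30 ✗.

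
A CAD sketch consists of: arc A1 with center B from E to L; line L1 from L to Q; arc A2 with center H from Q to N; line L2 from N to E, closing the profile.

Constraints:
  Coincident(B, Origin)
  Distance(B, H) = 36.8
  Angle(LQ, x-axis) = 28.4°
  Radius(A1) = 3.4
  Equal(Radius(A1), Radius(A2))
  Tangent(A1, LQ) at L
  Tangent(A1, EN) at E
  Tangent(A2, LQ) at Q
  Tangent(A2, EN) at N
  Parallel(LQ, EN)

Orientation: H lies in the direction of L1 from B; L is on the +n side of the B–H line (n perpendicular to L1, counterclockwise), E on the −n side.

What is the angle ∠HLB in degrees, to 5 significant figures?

84.721°

The slot axis is L1's direction at 28.4°, so u = (cos 28.4°, sin 28.4°) = (0.87965, 0.47562) and n = (−sin 28.4°, cos 28.4°) = (-0.47562, 0.87965). B is at the origin and H lies 36.8 along u from B, so H = 36.8·u = (32.371, 17.503). Tangency of A1 to both parallel lines with radius 3.4 puts L and E at B ± 3.4·n: L = (-1.6171, 2.9908), E = (1.6171, -2.9908). Then cos ∠HLB = LH·LB / (|LH||LB|), giving 84.721°.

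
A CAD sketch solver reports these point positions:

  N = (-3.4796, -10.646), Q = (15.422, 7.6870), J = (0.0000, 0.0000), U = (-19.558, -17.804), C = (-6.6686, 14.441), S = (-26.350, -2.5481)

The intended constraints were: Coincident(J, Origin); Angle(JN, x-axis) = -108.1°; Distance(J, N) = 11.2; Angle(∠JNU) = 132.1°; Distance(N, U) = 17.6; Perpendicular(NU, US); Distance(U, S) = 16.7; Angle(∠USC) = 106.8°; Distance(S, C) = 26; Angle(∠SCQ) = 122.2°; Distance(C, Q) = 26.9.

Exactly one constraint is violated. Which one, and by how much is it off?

Distance(C, Q) = 26.9 — off by 3.80.

J = (0.00, 0.00) ✓; JN at -108.1° ✓; |JN| = 11.20 ✓; ∠JNU = 132.1° ✓; |NU| = 17.60 ✓; ∠(NU, US) = 90.00° ✓; |US| = 16.70 ✓; ∠USC = 106.8° ✓; |SC| = 26.00 ✓; ∠SCQ = 122.2° ✓; |CQ| = 23.10 ✗.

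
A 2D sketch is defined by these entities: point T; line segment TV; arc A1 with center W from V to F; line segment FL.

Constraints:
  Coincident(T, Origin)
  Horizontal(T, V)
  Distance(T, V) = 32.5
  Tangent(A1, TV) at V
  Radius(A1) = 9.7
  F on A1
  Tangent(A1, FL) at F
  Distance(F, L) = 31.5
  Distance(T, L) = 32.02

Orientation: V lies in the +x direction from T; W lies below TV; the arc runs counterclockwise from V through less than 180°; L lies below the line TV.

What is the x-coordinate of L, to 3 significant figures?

7.46

T is at the origin; T and V share the same y with |TV| = 32.5 and V on the +x side, so V = (32.5, 0.00). The tangent condition forces WV to be normal to TV, so W = V + (0, -9.7) = (32.5, -9.70). Since WF ⟂ FL (tangency), |WL| = √(9.7² + 31.5²) = 33.0 regardless of where F sits on A1. So L lies on both circle(T, 32.02) and circle(W, 33.0); the below-TV intersection is L = (7.46, -31.1). F is the foot of the tangent from L: F = (24.3, -4.52).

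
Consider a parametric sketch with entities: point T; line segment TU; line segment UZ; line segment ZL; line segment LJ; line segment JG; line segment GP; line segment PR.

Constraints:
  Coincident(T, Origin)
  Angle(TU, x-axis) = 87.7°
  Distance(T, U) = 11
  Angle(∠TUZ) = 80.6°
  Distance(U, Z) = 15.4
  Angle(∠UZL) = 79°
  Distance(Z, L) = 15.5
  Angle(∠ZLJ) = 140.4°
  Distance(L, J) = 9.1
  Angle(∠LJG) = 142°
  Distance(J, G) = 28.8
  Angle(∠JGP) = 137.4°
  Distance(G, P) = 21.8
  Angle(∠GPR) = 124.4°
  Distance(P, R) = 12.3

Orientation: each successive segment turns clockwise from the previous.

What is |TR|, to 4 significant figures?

43.10

T is at the origin; TU runs at 87.7° with length 11.0, so U = (0.4414, 10.99). ∠TUZ = 80.6° gives UZ at -11.70° from the x-axis; with |UZ| = 15.4, Z = (15.52, 7.868). ∠UZL = 79.0° gives ZL at -112.7° from the x-axis; with |ZL| = 15.5, L = (9.540, -6.431). ∠ZLJ = 140.4° gives LJ at -152.3° from the x-axis; with |LJ| = 9.1, J = (1.483, -10.66). ∠LJG = 142.0° gives JG at 169.7° from the x-axis; with |JG| = 28.8, G = (-26.85, -5.512). ∠JGP = 137.4° gives GP at 127.1° from the x-axis; with |GP| = 21.8, P = (-40.00, 11.88). ∠GPR = 124.4° gives PR at 71.50° from the x-axis; with |PR| = 12.3, R = (-36.10, 23.54). Then |TR| = |R − T| = 43.10.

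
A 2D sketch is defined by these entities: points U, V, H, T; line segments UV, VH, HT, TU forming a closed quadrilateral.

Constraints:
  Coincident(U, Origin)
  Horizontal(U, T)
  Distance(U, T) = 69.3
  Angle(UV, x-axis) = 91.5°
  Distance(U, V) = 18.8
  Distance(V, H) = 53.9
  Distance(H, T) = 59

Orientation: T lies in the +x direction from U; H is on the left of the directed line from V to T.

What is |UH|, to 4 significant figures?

66.88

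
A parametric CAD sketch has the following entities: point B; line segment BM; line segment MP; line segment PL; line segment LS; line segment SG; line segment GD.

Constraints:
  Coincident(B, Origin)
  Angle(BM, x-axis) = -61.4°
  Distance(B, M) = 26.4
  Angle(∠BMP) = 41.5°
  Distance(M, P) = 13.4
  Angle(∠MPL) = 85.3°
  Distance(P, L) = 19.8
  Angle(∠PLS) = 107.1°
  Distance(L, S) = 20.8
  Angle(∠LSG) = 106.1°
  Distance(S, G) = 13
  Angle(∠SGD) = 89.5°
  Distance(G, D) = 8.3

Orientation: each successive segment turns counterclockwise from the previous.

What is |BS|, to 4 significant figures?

29.09

∠MPL = 85.3° gives PL at 171.8° from the x-axis; with |PL| = 19.8, L = (-3.969, -7.293). ∠PLS = 107.1° gives LS at -115.3° from the x-axis; with |LS| = 20.8, S = (-12.86, -26.10). Then |BS| = |S − B| = 29.09.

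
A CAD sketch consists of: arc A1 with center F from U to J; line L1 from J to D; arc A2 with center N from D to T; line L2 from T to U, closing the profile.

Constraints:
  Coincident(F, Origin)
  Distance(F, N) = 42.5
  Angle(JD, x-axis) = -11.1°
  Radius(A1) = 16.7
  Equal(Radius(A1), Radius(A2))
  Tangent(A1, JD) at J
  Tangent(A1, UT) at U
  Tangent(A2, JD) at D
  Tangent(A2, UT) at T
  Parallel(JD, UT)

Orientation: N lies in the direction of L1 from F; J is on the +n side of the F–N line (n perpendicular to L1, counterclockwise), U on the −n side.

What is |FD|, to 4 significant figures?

45.66

The slot axis is L1's direction at -11.1°, so u = (cos -11.1°, sin -11.1°) = (0.9813, -0.1925) and n = (−sin -11.1°, cos -11.1°) = (0.1925, 0.9813). F is at the origin and N lies 42.5 along u from F, so N = 42.5·u = (41.70, -8.182). Tangency of A1 to both parallel lines with radius 16.7 puts J and U at F ± 16.7·n: J = (3.215, 16.39), U = (-3.215, -16.39). Equal radii place D and T the same way about N: D = N + 16.7·n = (44.92, 8.205), T = N − 16.7·n = (38.49, -24.57). Then |FD| = |D − F| = 45.66.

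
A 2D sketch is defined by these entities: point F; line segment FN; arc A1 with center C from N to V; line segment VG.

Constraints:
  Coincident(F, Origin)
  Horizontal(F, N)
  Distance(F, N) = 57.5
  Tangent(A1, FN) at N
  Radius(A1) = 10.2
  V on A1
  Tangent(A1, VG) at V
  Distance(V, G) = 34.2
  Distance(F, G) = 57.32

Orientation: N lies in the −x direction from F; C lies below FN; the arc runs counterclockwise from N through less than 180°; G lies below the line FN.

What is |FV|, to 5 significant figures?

66.900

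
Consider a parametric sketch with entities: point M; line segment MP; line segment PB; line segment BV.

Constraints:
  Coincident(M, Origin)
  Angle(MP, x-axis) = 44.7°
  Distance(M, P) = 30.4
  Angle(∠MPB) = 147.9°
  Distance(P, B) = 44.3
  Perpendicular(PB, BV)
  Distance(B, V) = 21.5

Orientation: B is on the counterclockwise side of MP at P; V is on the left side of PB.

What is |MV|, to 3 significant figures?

70.3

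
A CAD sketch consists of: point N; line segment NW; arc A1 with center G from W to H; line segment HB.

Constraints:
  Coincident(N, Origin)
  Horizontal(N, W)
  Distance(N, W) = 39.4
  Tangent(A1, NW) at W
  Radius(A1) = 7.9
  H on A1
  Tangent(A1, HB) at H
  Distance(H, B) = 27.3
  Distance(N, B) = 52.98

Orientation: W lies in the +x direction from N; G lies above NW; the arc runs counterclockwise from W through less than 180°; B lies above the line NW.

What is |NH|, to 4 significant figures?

48.04

Checks: N.y = 0.00, W.y = 0.00 ✓; |GH| = 7.900 ✓; ∠(GH, HB) = 90.00° ✓; |HB| = 27.30 ✓; |NB| = 52.98 ✓.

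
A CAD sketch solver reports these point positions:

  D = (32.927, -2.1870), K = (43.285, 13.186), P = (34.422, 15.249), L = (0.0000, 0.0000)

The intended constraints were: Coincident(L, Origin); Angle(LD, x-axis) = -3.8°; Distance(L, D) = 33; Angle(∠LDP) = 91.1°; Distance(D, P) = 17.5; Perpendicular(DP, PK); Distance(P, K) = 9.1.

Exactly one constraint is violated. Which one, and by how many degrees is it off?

Perpendicular(DP, PK) — off by 8.20°.

L = (0.00, 0.00) ✓; LD at -3.800° ✓; |LD| = 33.00 ✓; ∠LDP = 91.10° ✓; |DP| = 17.50 ✓; ∠(DP, PK) = 98.20° ✗; |PK| = 9.100 ✓.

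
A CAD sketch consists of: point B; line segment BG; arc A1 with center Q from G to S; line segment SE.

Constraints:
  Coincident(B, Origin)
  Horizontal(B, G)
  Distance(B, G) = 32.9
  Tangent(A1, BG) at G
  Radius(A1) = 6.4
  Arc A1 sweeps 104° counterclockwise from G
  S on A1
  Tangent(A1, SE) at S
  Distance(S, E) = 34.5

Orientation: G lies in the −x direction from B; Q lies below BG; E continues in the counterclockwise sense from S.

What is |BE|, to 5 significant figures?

51.598

B is at the origin; BG is horizontal with |BG| = 32.9 and G on the −x side, so G = (-32.900, 0.0000). A1 meets BG tangentially, so QG is at right angles to BG, so Q = G + (0, -6.4) = (-32.900, -6.4000). On A1, G sits at bearing 90° from Q; a 104° counterclockwise sweep puts S at bearing 194°, so S = Q + 6.4·(cos 194°, sin 194°) = (-39.110, -7.9483). The tangent condition forces QS to be normal to SE, so SE runs along (−sin 194°, cos 194°); with |SE| = 34.5, E = (-30.764, -41.424). Then |BE| = |E − B| = 51.598.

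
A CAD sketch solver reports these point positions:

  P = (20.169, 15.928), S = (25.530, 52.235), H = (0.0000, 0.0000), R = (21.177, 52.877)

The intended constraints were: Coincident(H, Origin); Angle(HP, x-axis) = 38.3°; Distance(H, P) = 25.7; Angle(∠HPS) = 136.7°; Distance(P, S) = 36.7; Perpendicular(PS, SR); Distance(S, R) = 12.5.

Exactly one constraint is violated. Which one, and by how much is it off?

Distance(S, R) = 12.5 — off by 8.10.

H = (0.00, 0.00) ✓; HP at 38.30° ✓; |HP| = 25.70 ✓; ∠HPS = 136.7° ✓; |PS| = 36.70 ✓; ∠(PS, SR) = 90.01° ✓; |SR| = 4.400 ✗.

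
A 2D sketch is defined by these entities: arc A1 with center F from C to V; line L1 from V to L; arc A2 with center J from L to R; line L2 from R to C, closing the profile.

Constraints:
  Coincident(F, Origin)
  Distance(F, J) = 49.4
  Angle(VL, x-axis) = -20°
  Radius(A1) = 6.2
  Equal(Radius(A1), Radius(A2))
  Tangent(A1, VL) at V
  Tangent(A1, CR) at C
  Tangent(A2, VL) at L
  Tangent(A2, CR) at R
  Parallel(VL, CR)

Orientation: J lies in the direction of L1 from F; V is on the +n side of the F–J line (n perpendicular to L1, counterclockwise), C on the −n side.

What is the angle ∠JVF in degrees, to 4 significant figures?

82.85°

F is at the origin and J lies 49.4 along u from F, so J = 49.4·u = (46.42, -16.90). Tangency of A1 to both parallel lines with radius 6.2 puts V and C at F ± 6.2·n: V = (2.121, 5.826), C = (-2.121, -5.826). Then cos ∠JVF = VJ·VF / (|VJ||VF|), giving 82.85°.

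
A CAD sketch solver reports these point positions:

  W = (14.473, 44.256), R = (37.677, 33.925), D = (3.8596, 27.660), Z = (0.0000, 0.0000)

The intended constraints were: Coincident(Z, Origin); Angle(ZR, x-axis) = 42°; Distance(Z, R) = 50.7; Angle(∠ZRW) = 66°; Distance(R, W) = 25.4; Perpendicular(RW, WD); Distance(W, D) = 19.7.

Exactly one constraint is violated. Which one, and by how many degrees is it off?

Perpendicular(RW, WD) — off by 8.60°.

Z = (0.00, 0.00) ✓; ZR at 42.00° ✓; |ZR| = 50.70 ✓; ∠ZRW = 66.00° ✓; |RW| = 25.40 ✓; ∠(RW, WD) = 81.40° ✗; |WD| = 19.70 ✓.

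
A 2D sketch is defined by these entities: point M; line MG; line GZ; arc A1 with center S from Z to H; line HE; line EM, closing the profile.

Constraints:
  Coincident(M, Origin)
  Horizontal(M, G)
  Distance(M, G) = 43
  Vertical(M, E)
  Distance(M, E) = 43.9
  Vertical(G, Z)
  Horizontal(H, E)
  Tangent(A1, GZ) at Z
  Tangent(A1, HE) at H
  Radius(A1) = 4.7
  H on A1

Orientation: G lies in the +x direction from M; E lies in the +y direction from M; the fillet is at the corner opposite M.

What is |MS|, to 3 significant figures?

54.8

M is at the origin; M and G share the same y with |MG| = 43.0 and G on the +x side, so G = (43.0, 0.00). ME is vertical with |ME| = 43.9 and E on the +y side, so E = (0.00, 43.9). The virtual corner opposite M is at (43.0, 43.9). A1 meets GZ tangentially, so SZ is at right angles to GZ and A1 meets HE tangentially, so SH is at right angles to HE, with radius 4.7, so the center S sits 4.7 in from both sides at S = (38.3, 39.2). Then |MS| = |S − M| = 54.8.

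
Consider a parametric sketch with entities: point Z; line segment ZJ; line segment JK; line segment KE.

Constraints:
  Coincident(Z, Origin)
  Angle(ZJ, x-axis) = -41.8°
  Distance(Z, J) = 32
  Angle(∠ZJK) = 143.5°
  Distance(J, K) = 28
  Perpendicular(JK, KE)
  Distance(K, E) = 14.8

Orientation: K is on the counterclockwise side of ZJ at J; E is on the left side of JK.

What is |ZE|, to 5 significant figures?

53.890

Z is at the origin; ZJ runs at -41.8° with length 32.0, so J = 32.0·(cos -41.8°, sin -41.8°) = (23.855, -21.329). ∠ZJK = 143.5°, so JK runs at -41.8° + (180° − 143.5°) = -5.3000° from the x-axis; with |JK| = 28.0, K = J + 28.0·(cos -5.3000°, sin -5.3000°) = (51.736, -23.915). The perpendicularity gives KE at right angles to JK; with |KE| = 14.8 on the left of JK, E = K + 14.8·(0.092371, 0.99572) = (53.103, -9.1787). Then |ZE| = |E − Z| = 53.890.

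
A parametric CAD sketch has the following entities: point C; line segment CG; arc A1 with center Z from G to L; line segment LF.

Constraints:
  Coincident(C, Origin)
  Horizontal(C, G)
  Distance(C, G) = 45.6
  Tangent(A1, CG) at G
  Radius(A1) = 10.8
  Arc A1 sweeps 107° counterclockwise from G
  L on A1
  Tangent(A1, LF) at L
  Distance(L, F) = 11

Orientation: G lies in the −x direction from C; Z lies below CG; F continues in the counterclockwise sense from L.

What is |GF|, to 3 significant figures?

25.5

On A1, G sits at bearing 90° from Z; a 107° counterclockwise sweep puts L at bearing 197°, so L = Z + 10.8·(cos 197°, sin 197°) = (-55.9, -14.0). The tangent condition forces ZL to be normal to LF, so LF runs along (−sin 197°, cos 197°); with |LF| = 11.0, F = (-52.7, -24.5). Then |GF| = |F − G| = 25.5.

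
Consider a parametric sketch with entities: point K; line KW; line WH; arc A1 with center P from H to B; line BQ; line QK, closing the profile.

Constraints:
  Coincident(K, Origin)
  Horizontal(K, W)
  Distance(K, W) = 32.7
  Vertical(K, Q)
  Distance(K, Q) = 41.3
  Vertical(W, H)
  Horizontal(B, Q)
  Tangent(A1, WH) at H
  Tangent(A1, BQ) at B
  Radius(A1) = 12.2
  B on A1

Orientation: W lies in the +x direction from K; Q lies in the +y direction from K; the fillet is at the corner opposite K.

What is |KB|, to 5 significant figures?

46.108

K is at the origin; KW is horizontal with |KW| = 32.7 and W on the +x side, so W = (32.700, 0.0000). K and Q share the same x with |KQ| = 41.3 and Q on the +y side, so Q = (0.0000, 41.300). The virtual corner opposite K is at (32.700, 41.300). Tangency of A1 to WH means the radius PH is perpendicular to WH and the tangent condition forces PB to be normal to BQ, with radius 12.2, so the center P sits 12.2 in from both sides at P = (20.500, 29.100). That places the tangent points at H = (32.700, 29.100) on WH and B = (20.500, 41.300) on BQ. Then |KB| = |B − K| = 46.108.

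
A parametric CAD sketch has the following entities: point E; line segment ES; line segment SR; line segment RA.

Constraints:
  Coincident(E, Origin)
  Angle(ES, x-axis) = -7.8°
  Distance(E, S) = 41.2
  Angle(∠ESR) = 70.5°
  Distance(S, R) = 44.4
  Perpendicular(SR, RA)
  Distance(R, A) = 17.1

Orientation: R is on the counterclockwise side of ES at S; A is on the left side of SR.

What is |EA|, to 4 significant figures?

37.57

E is at the origin; ES runs at -7.8° with length 41.2, so S = 41.2·(cos -7.8°, sin -7.8°) = (40.82, -5.591). ∠ESR = 70.5°, so SR runs at -7.8° + (180° − 70.5°) = 101.7° from the x-axis; with |SR| = 44.4, R = S + 44.4·(cos 101.7°, sin 101.7°) = (31.82, 37.89). The perpendicularity gives RA at right angles to SR; with |RA| = 17.1 on the left of SR, A = R + 17.1·(-0.9792, -0.2028) = (15.07, 34.42). Then |EA| = |A − E| = 37.57.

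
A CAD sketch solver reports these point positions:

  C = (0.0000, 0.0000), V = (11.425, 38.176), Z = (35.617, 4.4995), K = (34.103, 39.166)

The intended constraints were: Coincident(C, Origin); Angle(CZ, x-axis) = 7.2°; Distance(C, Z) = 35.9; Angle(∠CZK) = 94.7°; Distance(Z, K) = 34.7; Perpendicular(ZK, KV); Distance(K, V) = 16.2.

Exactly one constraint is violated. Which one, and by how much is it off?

Distance(K, V) = 16.2 — off by 6.50.

C = (0.00, 0.00) ✓; CZ at 7.200° ✓; |CZ| = 35.90 ✓; ∠CZK = 94.70° ✓; |ZK| = 34.70 ✓; ∠(ZK, KV) = 90.00° ✓; |KV| = 22.70 ✗.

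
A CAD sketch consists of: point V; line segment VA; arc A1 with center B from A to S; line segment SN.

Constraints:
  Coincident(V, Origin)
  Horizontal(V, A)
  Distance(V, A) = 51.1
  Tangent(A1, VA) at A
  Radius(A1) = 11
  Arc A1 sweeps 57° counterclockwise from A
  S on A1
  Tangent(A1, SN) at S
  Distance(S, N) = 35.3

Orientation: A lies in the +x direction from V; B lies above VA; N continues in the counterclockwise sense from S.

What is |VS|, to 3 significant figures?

60.5

Tangency of A1 to VA means the radius BA is perpendicular to VA, so B = A + (0, 11) = (51.1, 11.0). On A1, A sits at bearing -90° from B; a 57° counterclockwise sweep puts S at bearing -33°, so S = B + 11.0·(cos -33°, sin -33°) = (60.3, 5.01). Then |VS| = |S − V| = 60.5.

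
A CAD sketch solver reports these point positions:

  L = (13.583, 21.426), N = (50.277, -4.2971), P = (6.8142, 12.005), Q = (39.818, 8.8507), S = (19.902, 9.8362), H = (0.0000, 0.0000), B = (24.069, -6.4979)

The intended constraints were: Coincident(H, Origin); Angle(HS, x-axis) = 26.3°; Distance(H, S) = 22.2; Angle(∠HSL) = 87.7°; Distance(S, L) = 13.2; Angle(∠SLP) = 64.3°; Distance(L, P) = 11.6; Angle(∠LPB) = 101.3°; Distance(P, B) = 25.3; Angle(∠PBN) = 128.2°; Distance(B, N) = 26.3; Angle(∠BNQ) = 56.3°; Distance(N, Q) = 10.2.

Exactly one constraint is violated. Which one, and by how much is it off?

Distance(N, Q) = 10.2 — off by 6.60.

H = (0.00, 0.00) ✓; HS at 26.30° ✓; |HS| = 22.20 ✓; ∠HSL = 87.70° ✓; |SL| = 13.20 ✓; ∠SLP = 64.30° ✓; |LP| = 11.60 ✓; ∠LPB = 101.3° ✓; |PB| = 25.30 ✓; ∠PBN = 128.2° ✓; |BN| = 26.30 ✓; ∠BNQ = 56.30° ✓; |NQ| = 16.80 ✗.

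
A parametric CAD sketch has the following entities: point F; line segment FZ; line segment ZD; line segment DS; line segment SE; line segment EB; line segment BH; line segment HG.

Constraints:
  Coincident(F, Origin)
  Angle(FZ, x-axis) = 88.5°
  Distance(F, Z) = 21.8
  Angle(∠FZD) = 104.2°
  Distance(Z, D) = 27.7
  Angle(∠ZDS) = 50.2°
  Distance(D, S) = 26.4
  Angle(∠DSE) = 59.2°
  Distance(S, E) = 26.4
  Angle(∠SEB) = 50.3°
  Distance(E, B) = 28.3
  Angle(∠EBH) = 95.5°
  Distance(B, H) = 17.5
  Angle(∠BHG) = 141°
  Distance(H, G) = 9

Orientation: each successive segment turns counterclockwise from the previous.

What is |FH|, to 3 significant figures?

29.5

∠SEB = 50.3° gives EB at -175° from the x-axis; with |EB| = 28.3, B = (-28.3, 24.5). ∠EBH = 95.5° gives BH at -90.9° from the x-axis; with |BH| = 17.5, H = (-28.6, 7.02). Then |FH| = |H − F| = 29.5.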